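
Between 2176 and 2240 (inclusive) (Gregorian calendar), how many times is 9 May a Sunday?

8

Track 9 May's weekday year by year (advancing +1, or +2 across a Feb 29):
  2176: Thu  2177: Fri (+1)  2178: Sat (+1)  2179: Sun (+1) ✓  2180: Tue (+2)
  2181: Wed (+1)  2182: Thu (+1)  2183: Fri (+1)  2184: Sun (+2) ✓  2185: Mon (+1)
  2186: Tue (+1)  2187: Wed (+1)  2188: Fri (+2)  2189: Sat (+1)  … (37 more years) …
  2227: Wed (+1)  2228: Fri (+2)  2229: Sat (+1)  2230: Sun (+1) ✓  2231: Mon (+1)
  2232: Wed (+2)  2233: Thu (+1)  2234: Fri (+1)  2235: Sat (+1)  2236: Mon (+2)
  2237: Tue (+1)  2238: Wed (+1)  2239: Thu (+1)  2240: Sat (+2)
Sunday years: 2179, 2184, 2190, 2202, 2213, 2219, 2224, 2230 — 8 in total.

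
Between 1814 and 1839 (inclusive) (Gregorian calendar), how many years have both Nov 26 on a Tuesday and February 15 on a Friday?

Check each year's weekday for Nov 26 and February 15:
  1814: Sat/Tue  1815: Sun/Wed  1816: Tue/Thu  1817: Wed/Sat  1818: Thu/Sun  1819: Fri/Mon  1820: Sun/Tue  1821: Mon/Thu  1822: Tue/Fri ✓  1823: Wed/Sat  1824: Fri/Sun  1825: Sat/Tue  1826: Sun/Wed  1827: Mon/Thu  1828: Wed/Fri  1829: Thu/Sun  1830: Fri/Mon  1831: Sat/Tue  1832: Mon/Wed  1833: Tue/Fri ✓  1834: Wed/Sat  1835: Thu/Sun  1836: Sat/Mon  1837: Sun/Wed  1838: Mon/Thu  1839: Tue/Fri ✓
Both conditions hold in: 1822, 1833, 1839 — 3.

3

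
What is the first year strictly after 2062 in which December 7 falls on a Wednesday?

2067

From one year to the next, a fixed date's weekday advances by 1, or by 2 when a Feb 29 lies between the two dates.
2062: December 7 is Thursday.
2063: Friday (+1)
2064: Sunday (+2)
2065: Monday (+1)
2066: Tuesday (+1)
2067: Wednesday (+1)
December 7 falls on a Wednesday in 2067.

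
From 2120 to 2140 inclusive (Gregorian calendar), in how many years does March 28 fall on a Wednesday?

Track March 28's weekday year by year (advancing +1, or +2 across a Feb 29):
  2120: Thu  2121: Fri (+1)  2122: Sat (+1)  2123: Sun (+1)  2124: Tue (+2)
  2125: Wed (+1) ✓  2126: Thu (+1)  2127: Fri (+1)  2128: Sun (+2)  2129: Mon (+1)
  2130: Tue (+1)  2131: Wed (+1) ✓  2132: Fri (+2)  2133: Sat (+1)  2134: Sun (+1)
  2135: Mon (+1)  2136: Wed (+2) ✓  2137: Thu (+1)  2138: Fri (+1)  2139: Sat (+1)
  2140: Mon (+2)
Wednesday years: 2125, 2131, 2136 — 3 in total.

3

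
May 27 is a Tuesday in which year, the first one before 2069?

From one year to the next, a fixed date's weekday advances by 1, or by 2 when a Feb 29 lies between the two dates.
2069: May 27 is Monday.
2068: Sunday (−1)
2067: Friday (−2)
2066: Thursday (−1)
2065: Wednesday (−1)
2064: Tuesday (−1)
May 27 falls on a Tuesday in 2064.

2064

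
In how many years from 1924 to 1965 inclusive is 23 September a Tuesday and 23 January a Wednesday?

Check each year's weekday for 23 September and 23 January:
  1924: Tue/Wed ✓  1925: Wed/Fri  1926: Thu/Sat  1927: Fri/Sun  1928: Sun/Mon  1929: Mon/Wed  1930: Tue/Thu  1931: Wed/Fri  1932: Fri/Sat  1933: Sat/Mon  1934: Sun/Tue  1935: Mon/Wed  1936: Wed/Thu  1937: Thu/Sat  …(14 more)…  1952: Tue/Wed ✓  1953: Wed/Fri  1954: Thu/Sat  1955: Fri/Sun  1956: Sun/Mon  1957: Mon/Wed  1958: Tue/Thu  1959: Wed/Fri  1960: Fri/Sat  1961: Sat/Mon  1962: Sun/Tue  1963: Mon/Wed  1964: Wed/Thu  1965: Thu/Sat
Both conditions hold in: 1924, 1952 — 2.

2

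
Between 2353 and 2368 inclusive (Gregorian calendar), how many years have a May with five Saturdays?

6

May has 31 days; it has five Saturdays when Saturday falls among the first (month-length − 28) days — i.e. when May 1 is one of Saturday/Friday/Thursday.
May 1 by year: 2353:Fri✓ 2354:Sat✓ 2355:Sun 2356:Tue 2357:Wed 2358:Thu✓ 2359:Fri✓ 2360:Sun 2361:Mon 2362:Tue 2363:Wed 2364:Fri✓ 2365:Sat✓ 2366:Sun 2367:Mon 2368:Wed
Years with five Saturdays: 2353, 2354, 2358, 2359, 2364, 2365 → 6.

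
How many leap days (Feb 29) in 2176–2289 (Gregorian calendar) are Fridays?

Leap years in 2176–2289: 28 of them.
Feb 29 weekday advances by 5 (mod 7) from one leap year to the next four years later (or differs when a century non-leap intervenes).
Leap-day weekdays: 2176:Thu 2180:Tue 2184:Sun 2188:Fri✓ 2192:Wed 2196:Mon 2204:Wed 2208:Mon 2212:Sat 2216:Thu 2220:Tue 2224:Sun 2228:Fri✓ 2232:Wed 2236:Mon 2240:Sat 2244:Thu 2248:Tue 2252:Sun 2256:Fri✓ 2260:Wed 2264:Mon 2268:Sat 2272:Thu 2276:Tue 2280:Sun 2284:Fri✓ 2288:Wed
Friday: 2188, 2228, 2256, 2284 → 4.

4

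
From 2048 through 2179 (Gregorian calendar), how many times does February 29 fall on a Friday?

Leap years in 2048–2179: 32 of them.
Feb 29 weekday advances by 5 (mod 7) from one leap year to the next four years later (or differs when a century non-leap intervenes).
Leap-day weekdays: 2048:Sat 2052:Thu 2056:Tue 2060:Sun 2064:Fri✓ 2068:Wed 2072:Mon 2076:Sat 2080:Thu 2084:Tue 2088:Sun 2092:Fri✓ 2096:Wed …(6 more)… 2128:Sun 2132:Fri✓ 2136:Wed 2140:Mon 2144:Sat 2148:Thu 2152:Tue 2156:Sun 2160:Fri✓ 2164:Wed 2168:Mon 2172:Sat 2176:Thu
Friday: 2064, 2092, 2104, 2132, 2160 → 5.

5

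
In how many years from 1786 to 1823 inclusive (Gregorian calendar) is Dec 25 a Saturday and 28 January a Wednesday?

Check each year's weekday for Dec 25 and 28 January:
  1786: Mon/Sat  1787: Tue/Sun  1788: Thu/Mon  1789: Fri/Wed  1790: Sat/Thu  1791: Sun/Fri  1792: Tue/Sat  1793: Wed/Mon  1794: Thu/Tue  1795: Fri/Wed  1796: Sun/Thu  1797: Mon/Sat  1798: Tue/Sun  1799: Wed/Mon  …(10 more)…  1810: Tue/Sun  1811: Wed/Mon  1812: Fri/Tue  1813: Sat/Thu  1814: Sun/Fri  1815: Mon/Sat  1816: Wed/Sun  1817: Thu/Tue  1818: Fri/Wed  1819: Sat/Thu  1820: Mon/Fri  1821: Tue/Sun  1822: Wed/Mon  1823: Thu/Tue
Both conditions hold in: no year — 0.

0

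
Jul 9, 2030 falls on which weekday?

January 1, 2030 is a Tuesday.
July 9 is day 190 of the year, i.e. 189 days after Jan 1.
189 mod 7 = 0, so advance 0 weekdays from Tuesday: Tuesday.

Tuesday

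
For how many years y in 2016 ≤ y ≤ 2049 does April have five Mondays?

April has 30 days; it has five Mondays when Monday falls among the first (month-length − 28) days — i.e. when April 1 is one of Monday/Sunday.
April 1 by year: 2016:Fri 2017:Sat 2018:Sun✓ 2019:Mon✓ 2020:Wed 2021:Thu 2022:Fri 2023:Sat 2024:Mon✓ 2025:Tue 2026:Wed 2027:Thu 2028:Sat 2029:Sun✓ 2030:Mon✓ …(4 more)… 2035:Sun✓ 2036:Tue 2037:Wed 2038:Thu 2039:Fri 2040:Sun✓ 2041:Mon✓ 2042:Tue 2043:Wed 2044:Fri 2045:Sat 2046:Sun✓ 2047:Mon✓ 2048:Wed 2049:Thu
Years with five Mondays: 2018, 2019, 2024, 2029, 2030, 2035, 2040, 2041, 2046, 2047 → 10.

10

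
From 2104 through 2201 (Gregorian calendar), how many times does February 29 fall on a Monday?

4

Leap years in 2104–2201: 24 of them.
Feb 29 weekday advances by 5 (mod 7) from one leap year to the next four years later (or differs when a century non-leap intervenes).
Leap-day weekdays: 2104:Fri 2108:Wed 2112:Mon✓ 2116:Sat 2120:Thu 2124:Tue 2128:Sun 2132:Fri 2136:Wed 2140:Mon✓ 2144:Sat 2148:Thu 2152:Tue 2156:Sun 2160:Fri 2164:Wed 2168:Mon✓ 2172:Sat 2176:Thu 2180:Tue 2184:Sun 2188:Fri 2192:Wed 2196:Mon✓
Monday: 2112, 2140, 2168, 2196 → 4.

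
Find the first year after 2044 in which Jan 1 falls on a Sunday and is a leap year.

2068

Jan 1 advances by 2 weekdays after a leap year and by 1 after a common year.
2044: Jan 1 is Friday (leap).
2045: Sunday
2046: Monday
2047: Tuesday
2048: Wednesday (leap)
2049: Friday
2050: Saturday
2051: Sunday
2052: Monday (leap)
2053: Wednesday
2054: Thursday
2055: Friday
2056: Saturday (leap)
2057: Monday
2058: Tuesday
2059: Wednesday
2060: Thursday (leap)
2061: Saturday
2062: Sunday
2063: Monday
2064: Tuesday (leap)
2065: Thursday
2066: Friday
2067: Saturday
2068: Sunday (leap)
2068 begins on a Sunday and is a leap year.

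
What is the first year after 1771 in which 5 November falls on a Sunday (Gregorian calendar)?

1775

From one year to the next, a fixed date's weekday advances by 1, or by 2 when a Feb 29 lies between the two dates.
1771: November 5 is Tuesday.
1772: Thursday (+2)
1773: Friday (+1)
1774: Saturday (+1)
1775: Sunday (+1)
5 November falls on a Sunday in 1775.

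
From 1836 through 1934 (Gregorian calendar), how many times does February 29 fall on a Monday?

Leap years in 1836–1934: 24 of them.
Feb 29 weekday advances by 5 (mod 7) from one leap year to the next four years later (or differs when a century non-leap intervenes).
Leap-day weekdays: 1836:Mon✓ 1840:Sat 1844:Thu 1848:Tue 1852:Sun 1856:Fri 1860:Wed 1864:Mon✓ 1868:Sat 1872:Thu 1876:Tue 1880:Sun 1884:Fri 1888:Wed 1892:Mon✓ 1896:Sat 1904:Mon✓ 1908:Sat 1912:Thu 1916:Tue 1920:Sun 1924:Fri 1928:Wed 1932:Mon✓
Monday: 1836, 1864, 1892, 1904, 1932 → 5.

5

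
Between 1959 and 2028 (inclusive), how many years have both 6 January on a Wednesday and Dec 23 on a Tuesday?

Check each year's weekday for 6 January and Dec 23:
  1959: Tue/Wed  1960: Wed/Fri  1961: Fri/Sat  1962: Sat/Sun  1963: Sun/Mon  1964: Mon/Wed  1965: Wed/Thu  1966: Thu/Fri  1967: Fri/Sat  1968: Sat/Mon  1969: Mon/Tue  1970: Tue/Wed  1971: Wed/Thu  1972: Thu/Sat  …(42 more)…  2015: Tue/Wed  2016: Wed/Fri  2017: Fri/Sat  2018: Sat/Sun  2019: Sun/Mon  2020: Mon/Wed  2021: Wed/Thu  2022: Thu/Fri  2023: Fri/Sat  2024: Sat/Mon  2025: Mon/Tue  2026: Tue/Wed  2027: Wed/Thu  2028: Thu/Sat
Both conditions hold in: no year — 0.

0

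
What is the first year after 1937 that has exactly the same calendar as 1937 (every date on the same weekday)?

1943

Two years share a calendar iff Jan 1 falls on the same weekday and both are leap or both are common. 1937: Jan 1 is Friday, common year.
1938: Jan 1 Saturday, common
1939: Jan 1 Sunday, common
1940: Jan 1 Monday, leap
1941: Jan 1 Wednesday, common
1942: Jan 1 Thursday, common
1943: Jan 1 Friday, common
1943 matches on both conditions.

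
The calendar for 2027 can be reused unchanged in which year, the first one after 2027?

Two years share a calendar iff Jan 1 falls on the same weekday and both are leap or both are common. 2027: Jan 1 is Friday, common year.
2028: Jan 1 Saturday, leap
2029: Jan 1 Monday, common
2030: Jan 1 Tuesday, common
2031: Jan 1 Wednesday, common
2032: Jan 1 Thursday, leap
2033: Jan 1 Saturday, common
2034: Jan 1 Sunday, common
2035: Jan 1 Monday, common
2036: Jan 1 Tuesday, leap
2037: Jan 1 Thursday, common
2038: Jan 1 Friday, common
2038 matches on both conditions.

2038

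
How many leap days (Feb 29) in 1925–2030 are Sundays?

3

Leap years in 1925–2030: 26 of them.
Feb 29 weekday advances by 5 (mod 7) from one leap year to the next four years later (or differs when a century non-leap intervenes).
Leap-day weekdays: 1928:Wed 1932:Mon 1936:Sat 1940:Thu 1944:Tue 1948:Sun✓ 1952:Fri 1956:Wed 1960:Mon 1964:Sat 1968:Thu 1972:Tue 1976:Sun✓ 1980:Fri 1984:Wed 1988:Mon 1992:Sat 1996:Thu 2000:Tue 2004:Sun✓ 2008:Fri 2012:Wed 2016:Mon 2020:Sat 2024:Thu 2028:Tue
Sunday: 1948, 1976, 2004 → 3.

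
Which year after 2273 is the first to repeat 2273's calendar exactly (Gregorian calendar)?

Two years share a calendar iff Jan 1 falls on the same weekday and both are leap or both are common. 2273: Jan 1 is Wednesday, common year.
2274: Jan 1 Thursday, common
2275: Jan 1 Friday, common
2276: Jan 1 Saturday, leap
2277: Jan 1 Monday, common
2278: Jan 1 Tuesday, common
2279: Jan 1 Wednesday, common
2279 matches on both conditions.

2279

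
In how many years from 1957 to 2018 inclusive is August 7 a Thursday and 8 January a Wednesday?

Check each year's weekday for August 7 and 8 January:
  1957: Wed/Tue  1958: Thu/Wed ✓  1959: Fri/Thu  1960: Sun/Fri  1961: Mon/Sun  1962: Tue/Mon  1963: Wed/Tue  1964: Fri/Wed  1965: Sat/Fri  1966: Sun/Sat  1967: Mon/Sun  1968: Wed/Mon  1969: Thu/Wed ✓  1970: Fri/Thu  …(34 more)…  2005: Sun/Sat  2006: Mon/Sun  2007: Tue/Mon  2008: Thu/Tue  2009: Fri/Thu  2010: Sat/Fri  2011: Sun/Sat  2012: Tue/Sun  2013: Wed/Tue  2014: Thu/Wed ✓  2015: Fri/Thu  2016: Sun/Fri  2017: Mon/Sun  2018: Tue/Mon
Both conditions hold in: 1958, 1969, 1975, 1986, 1997, 2003, 2014 — 7.

7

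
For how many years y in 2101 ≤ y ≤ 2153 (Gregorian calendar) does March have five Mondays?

22

March has 31 days; it has five Mondays when Monday falls among the first (month-length − 28) days — i.e. when March 1 is one of Monday/Sunday/Saturday.
March 1 by year: 2101:Tue 2102:Wed 2103:Thu 2104:Sat✓ 2105:Sun✓ 2106:Mon✓ 2107:Tue 2108:Thu 2109:Fri 2110:Sat✓ 2111:Sun✓ 2112:Tue 2113:Wed 2114:Thu 2115:Fri …(23 more)… 2139:Sun✓ 2140:Tue 2141:Wed 2142:Thu 2143:Fri 2144:Sun✓ 2145:Mon✓ 2146:Tue 2147:Wed 2148:Fri 2149:Sat✓ 2150:Sun✓ 2151:Mon✓ 2152:Wed 2153:Thu
Years with five Mondays: 2104, 2105, 2106, 2110, 2111, 2116, 2117, 2121, 2122, 2123, 2127, 2128, 2132, 2133, 2134, 2138, 2139, 2144, 2145, 2149, 2150, 2151 → 22.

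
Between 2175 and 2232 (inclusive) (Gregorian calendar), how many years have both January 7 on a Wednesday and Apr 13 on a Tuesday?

2

Check each year's weekday for January 7 and Apr 13:
  2175: Sat/Thu  2176: Sun/Sat  2177: Tue/Sun  2178: Wed/Mon  2179: Thu/Tue  2180: Fri/Thu  2181: Sun/Fri  2182: Mon/Sat  2183: Tue/Sun  2184: Wed/Tue ✓  2185: Fri/Wed  2186: Sat/Thu  2187: Sun/Fri  2188: Mon/Sun  …(30 more)…  2219: Thu/Tue  2220: Fri/Thu  2221: Sun/Fri  2222: Mon/Sat  2223: Tue/Sun  2224: Wed/Tue ✓  2225: Fri/Wed  2226: Sat/Thu  2227: Sun/Fri  2228: Mon/Sun  2229: Wed/Mon  2230: Thu/Tue  2231: Fri/Wed  2232: Sat/Fri
Both conditions hold in: 2184, 2224 — 2.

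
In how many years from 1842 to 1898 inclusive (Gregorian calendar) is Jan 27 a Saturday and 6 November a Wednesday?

2

Check each year's weekday for Jan 27 and 6 November:
  1842: Thu/Sun  1843: Fri/Mon  1844: Sat/Wed ✓  1845: Mon/Thu  1846: Tue/Fri  1847: Wed/Sat  1848: Thu/Mon  1849: Sat/Tue  1850: Sun/Wed  1851: Mon/Thu  1852: Tue/Sat  1853: Thu/Sun  1854: Fri/Mon  1855: Sat/Tue  …(29 more)…  1885: Tue/Fri  1886: Wed/Sat  1887: Thu/Sun  1888: Fri/Tue  1889: Sun/Wed  1890: Mon/Thu  1891: Tue/Fri  1892: Wed/Sun  1893: Fri/Mon  1894: Sat/Tue  1895: Sun/Wed  1896: Mon/Fri  1897: Wed/Sat  1898: Thu/Sun
Both conditions hold in: 1844, 1872 — 2.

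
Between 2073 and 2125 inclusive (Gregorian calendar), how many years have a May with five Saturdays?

May has 31 days; it has five Saturdays when Saturday falls among the first (month-length − 28) days — i.e. when May 1 is one of Saturday/Friday/Thursday.
May 1 by year: 2073:Mon 2074:Tue 2075:Wed 2076:Fri✓ 2077:Sat✓ 2078:Sun 2079:Mon 2080:Wed 2081:Thu✓ 2082:Fri✓ 2083:Sat✓ 2084:Mon 2085:Tue 2086:Wed 2087:Thu✓ …(23 more)… 2111:Fri✓ 2112:Sun 2113:Mon 2114:Tue 2115:Wed 2116:Fri✓ 2117:Sat✓ 2118:Sun 2119:Mon 2120:Wed 2121:Thu✓ 2122:Fri✓ 2123:Sat✓ 2124:Mon 2125:Tue
Years with five Saturdays: 2076, 2077, 2081, 2082, 2083, 2087, 2088, 2092, 2093, 2094, 2098, 2099, 2100, 2104, 2105, 2106, 2110, 2111, 2116, 2117, 2121, 2122, 2123 → 23.

23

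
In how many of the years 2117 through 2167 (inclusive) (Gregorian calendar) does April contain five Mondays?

14

April has 30 days; it has five Mondays when Monday falls among the first (month-length − 28) days — i.e. when April 1 is one of Monday/Sunday.
April 1 by year: 2117:Thu 2118:Fri 2119:Sat 2120:Mon✓ 2121:Tue 2122:Wed 2123:Thu 2124:Sat 2125:Sun✓ 2126:Mon✓ 2127:Tue 2128:Thu 2129:Fri 2130:Sat 2131:Sun✓ …(21 more)… 2153:Sun✓ 2154:Mon✓ 2155:Tue 2156:Thu 2157:Fri 2158:Sat 2159:Sun✓ 2160:Tue 2161:Wed 2162:Thu 2163:Fri 2164:Sun✓ 2165:Mon✓ 2166:Tue 2167:Wed
Years with five Mondays: 2120, 2125, 2126, 2131, 2136, 2137, 2142, 2143, 2148, 2153, 2154, 2159, 2164, 2165 → 14.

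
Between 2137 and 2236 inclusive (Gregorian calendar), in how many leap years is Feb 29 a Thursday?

3

Leap years in 2137–2236: 24 of them.
Feb 29 weekday advances by 5 (mod 7) from one leap year to the next four years later (or differs when a century non-leap intervenes).
Leap-day weekdays: 2140:Mon 2144:Sat 2148:Thu✓ 2152:Tue 2156:Sun 2160:Fri 2164:Wed 2168:Mon 2172:Sat 2176:Thu✓ 2180:Tue 2184:Sun 2188:Fri 2192:Wed 2196:Mon 2204:Wed 2208:Mon 2212:Sat 2216:Thu✓ 2220:Tue 2224:Sun 2228:Fri 2232:Wed 2236:Mon
Thursday: 2148, 2176, 2216 → 3.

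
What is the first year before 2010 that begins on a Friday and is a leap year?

Jan 1 advances by 2 weekdays after a leap year and by 1 after a common year.
2010: Jan 1 is Friday.
2009: Thursday
2008: Tuesday (leap)
2007: Monday
2006: Sunday
2005: Saturday
2004: Thursday (leap)
2003: Wednesday
2002: Tuesday
2001: Monday
2000: Saturday (leap)
1999: Friday
1998: Thursday
1997: Wednesday
1996: Monday (leap)
1995: Sunday
1994: Saturday
1993: Friday
1992: Wednesday (leap)
1991: Tuesday
1990: Monday
1989: Sunday
1988: Friday (leap)
1988 begins on a Friday and is a leap year.

1988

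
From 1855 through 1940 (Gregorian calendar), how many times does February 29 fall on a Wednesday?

3

Leap years in 1855–1940: 21 of them.
Feb 29 weekday advances by 5 (mod 7) from one leap year to the next four years later (or differs when a century non-leap intervenes).
Leap-day weekdays: 1856:Fri 1860:Wed✓ 1864:Mon 1868:Sat 1872:Thu 1876:Tue 1880:Sun 1884:Fri 1888:Wed✓ 1892:Mon 1896:Sat 1904:Mon 1908:Sat 1912:Thu 1916:Tue 1920:Sun 1924:Fri 1928:Wed✓ 1932:Mon 1936:Sat 1940:Thu
Wednesday: 1860, 1888, 1928 → 3.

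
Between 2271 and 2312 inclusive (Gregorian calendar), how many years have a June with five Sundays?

June has 30 days; it has five Sundays when Sunday falls among the first (month-length − 28) days — i.e. when June 1 is one of Sunday/Saturday.
June 1 by year: 2271:Thu 2272:Sat✓ 2273:Sun✓ 2274:Mon 2275:Tue 2276:Thu 2277:Fri 2278:Sat✓ 2279:Sun✓ 2280:Tue 2281:Wed 2282:Thu 2283:Fri 2284:Sun✓ 2285:Mon …(12 more)… 2298:Wed 2299:Thu 2300:Fri 2301:Sat✓ 2302:Sun✓ 2303:Mon 2304:Wed 2305:Thu 2306:Fri 2307:Sat✓ 2308:Mon 2309:Tue 2310:Wed 2311:Thu 2312:Sat✓
Years with five Sundays: 2272, 2273, 2278, 2279, 2284, 2289, 2290, 2295, 2301, 2302, 2307, 2312 → 12.

12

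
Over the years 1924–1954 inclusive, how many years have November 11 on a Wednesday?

5

Track November 11's weekday year by year (advancing +1, or +2 across a Feb 29):
  1924: Tue  1925: Wed (+1) ✓  1926: Thu (+1)  1927: Fri (+1)  1928: Sun (+2)
  1929: Mon (+1)  1930: Tue (+1)  1931: Wed (+1) ✓  1932: Fri (+2)  1933: Sat (+1)
  1934: Sun (+1)  1935: Mon (+1)  1936: Wed (+2) ✓  1937: Thu (+1)  … (3 more years) …
  1941: Tue (+1)  1942: Wed (+1) ✓  1943: Thu (+1)  1944: Sat (+2)  1945: Sun (+1)
  1946: Mon (+1)  1947: Tue (+1)  1948: Thu (+2)  1949: Fri (+1)  1950: Sat (+1)
  1951: Sun (+1)  1952: Tue (+2)  1953: Wed (+1) ✓  1954: Thu (+1)
Wednesday years: 1925, 1931, 1936, 1942, 1953 — 5 in total.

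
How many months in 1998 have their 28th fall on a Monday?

2

Check the 28th of each month of 1998: Jan 28: Wed, Feb 28: Sat, Mar 28: Sat, Apr 28: Tue, May 28: Thu, Jun 28: Sun, Jul 28: Tue, Aug 28: Fri, Sep 28: Mon, Oct 28: Wed, Nov 28: Sat, Dec 28: Mon.
Monday occurs in September, December — 2 months.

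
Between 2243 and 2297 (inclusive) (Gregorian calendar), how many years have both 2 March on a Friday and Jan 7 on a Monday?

0

Check each year's weekday for 2 March and Jan 7:
  2243: Thu/Sat  2244: Sat/Sun  2245: Sun/Tue  2246: Mon/Wed  2247: Tue/Thu  2248: Thu/Fri  2249: Fri/Sun  2250: Sat/Mon  2251: Sun/Tue  2252: Tue/Wed  2253: Wed/Fri  2254: Thu/Sat  2255: Fri/Sun  2256: Sun/Mon  …(27 more)…  2284: Sun/Mon  2285: Mon/Wed  2286: Tue/Thu  2287: Wed/Fri  2288: Fri/Sat  2289: Sat/Mon  2290: Sun/Tue  2291: Mon/Wed  2292: Wed/Thu  2293: Thu/Sat  2294: Fri/Sun  2295: Sat/Mon  2296: Mon/Tue  2297: Tue/Thu
Both conditions hold in: no year — 0.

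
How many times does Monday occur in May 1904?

5

May 1904 has 31 days and begins on Sunday.
The first Monday is May 2.
Mondays fall on 2, 9, 16, 23, 30 — that's 5.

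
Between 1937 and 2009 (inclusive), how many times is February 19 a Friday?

Track February 19's weekday year by year (advancing +1, or +2 across a Feb 29):
  1937: Fri ✓  1938: Sat (+1)  1939: Sun (+1)  1940: Mon (+1)  1941: Wed (+2)
  1942: Thu (+1)  1943: Fri (+1) ✓  1944: Sat (+1)  1945: Mon (+2)  1946: Tue (+1)
  1947: Wed (+1)  1948: Thu (+1)  1949: Sat (+2)  1950: Sun (+1)  … (45 more years) …
  1996: Mon (+1)  1997: Wed (+2)  1998: Thu (+1)  1999: Fri (+1) ✓  2000: Sat (+1)
  2001: Mon (+2)  2002: Tue (+1)  2003: Wed (+1)  2004: Thu (+1)  2005: Sat (+2)
  2006: Sun (+1)  2007: Mon (+1)  2008: Tue (+1)  2009: Thu (+2)
Friday years: 1937, 1943, 1954, 1960, 1965, 1971, 1982, 1988, 1993, 1999 — 10 in total.

10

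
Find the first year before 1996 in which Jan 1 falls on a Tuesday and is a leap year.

1980

Jan 1 advances by 2 weekdays after a leap year and by 1 after a common year.
1996: Jan 1 is Monday (leap).
1995: Sunday
1994: Saturday
1993: Friday
1992: Wednesday (leap)
1991: Tuesday
1990: Monday
1989: Sunday
1988: Friday (leap)
1987: Thursday
1986: Wednesday
1985: Tuesday
1984: Sunday (leap)
1983: Saturday
1982: Friday
1981: Thursday
1980: Tuesday (leap)
1980 begins on a Tuesday and is a leap year.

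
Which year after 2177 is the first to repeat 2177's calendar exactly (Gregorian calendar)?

Two years share a calendar iff Jan 1 falls on the same weekday and both are leap or both are common. 2177: Jan 1 is Wednesday, common year.
2178: Jan 1 Thursday, common
2179: Jan 1 Friday, common
2180: Jan 1 Saturday, leap
2181: Jan 1 Monday, common
2182: Jan 1 Tuesday, common
2183: Jan 1 Wednesday, common
2183 matches on both conditions.

2183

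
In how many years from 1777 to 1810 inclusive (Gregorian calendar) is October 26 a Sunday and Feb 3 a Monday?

Check each year's weekday for October 26 and Feb 3:
  1777: Sun/Mon ✓  1778: Mon/Tue  1779: Tue/Wed  1780: Thu/Thu  1781: Fri/Sat  1782: Sat/Sun  1783: Sun/Mon ✓  1784: Tue/Tue  1785: Wed/Thu  1786: Thu/Fri  1787: Fri/Sat  1788: Sun/Sun  1789: Mon/Tue  1790: Tue/Wed  …(6 more)…  1797: Thu/Fri  1798: Fri/Sat  1799: Sat/Sun  1800: Sun/Mon ✓  1801: Mon/Tue  1802: Tue/Wed  1803: Wed/Thu  1804: Fri/Fri  1805: Sat/Sun  1806: Sun/Mon ✓  1807: Mon/Tue  1808: Wed/Wed  1809: Thu/Fri  1810: Fri/Sat
Both conditions hold in: 1777, 1783, 1794, 1800, 1806 — 5.

5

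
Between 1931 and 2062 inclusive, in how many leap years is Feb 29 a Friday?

4

Leap years in 1931–2062: 33 of them.
Feb 29 weekday advances by 5 (mod 7) from one leap year to the next four years later (or differs when a century non-leap intervenes).
Leap-day weekdays: 1932:Mon 1936:Sat 1940:Thu 1944:Tue 1948:Sun 1952:Fri✓ 1956:Wed 1960:Mon 1964:Sat 1968:Thu 1972:Tue 1976:Sun 1980:Fri✓ …(7 more)… 2012:Wed 2016:Mon 2020:Sat 2024:Thu 2028:Tue 2032:Sun 2036:Fri✓ 2040:Wed 2044:Mon 2048:Sat 2052:Thu 2056:Tue 2060:Sun
Friday: 1952, 1980, 2008, 2036 → 4.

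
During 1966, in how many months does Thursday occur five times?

4

A month of length L has five Thursdays iff its first Thursday is on day ≤ L−28 (so day 1–3 in a 31-day month, 1–2 in a 30-day month, day 1 in a leap February).
Checking each month of 1966: Jan starts Sat (31d); Feb starts Tue (28d); Mar starts Tue (31d) ✓; Apr starts Fri (30d); May starts Sun (31d); Jun starts Wed (30d) ✓; Jul starts Fri (31d); Aug starts Mon (31d); Sep starts Thu (30d) ✓; Oct starts Sat (31d); Nov starts Tue (30d); Dec starts Thu (31d) ✓.
Five-Thursday months: March, June, September, December → 4.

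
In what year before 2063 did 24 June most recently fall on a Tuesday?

From one year to the next, a fixed date's weekday advances by 1, or by 2 when a Feb 29 lies between the two dates.
2063: June 24 is Sunday.
2062: Saturday (−1)
2061: Friday (−1)
2060: Thursday (−1)
2059: Tuesday (−2)
24 June falls on a Tuesday in 2059.

2059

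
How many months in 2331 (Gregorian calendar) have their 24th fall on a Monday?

1

Check the 24th of each month of 2331: Jan 24: Sat, Feb 24: Tue, Mar 24: Tue, Apr 24: Fri, May 24: Sun, Jun 24: Wed, Jul 24: Fri, Aug 24: Mon, Sep 24: Thu, Oct 24: Sat, Nov 24: Tue, Dec 24: Thu.
Monday occurs in August — 1 month.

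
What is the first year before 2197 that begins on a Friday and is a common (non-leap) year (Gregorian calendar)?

2190

Jan 1 advances by 2 weekdays after a leap year and by 1 after a common year.
2197: Jan 1 is Sunday.
2196: Friday (leap)
2195: Thursday
2194: Wednesday
2193: Tuesday
2192: Sunday (leap)
2191: Saturday
2190: Friday
2190 begins on a Friday and is a common year.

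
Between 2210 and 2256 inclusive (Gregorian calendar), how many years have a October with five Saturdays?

19

October has 31 days; it has five Saturdays when Saturday falls among the first (month-length − 28) days — i.e. when October 1 is one of Saturday/Friday/Thursday.
October 1 by year: 2210:Mon 2211:Tue 2212:Thu✓ 2213:Fri✓ 2214:Sat✓ 2215:Sun 2216:Tue 2217:Wed 2218:Thu✓ 2219:Fri✓ 2220:Sun 2221:Mon 2222:Tue 2223:Wed 2224:Fri✓ …(17 more)… 2242:Sat✓ 2243:Sun 2244:Tue 2245:Wed 2246:Thu✓ 2247:Fri✓ 2248:Sun 2249:Mon 2250:Tue 2251:Wed 2252:Fri✓ 2253:Sat✓ 2254:Sun 2255:Mon 2256:Wed
Years with five Saturdays: 2212, 2213, 2214, 2218, 2219, 2224, 2225, 2229, 2230, 2231, 2235, 2236, 2240, 2241, 2242, 2246, 2247, 2252, 2253 → 19.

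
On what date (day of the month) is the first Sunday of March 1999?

7

March 1, 1999 is a Monday, so the first Sunday is the 7th.
The first Sunday is 7 + 0 = 7.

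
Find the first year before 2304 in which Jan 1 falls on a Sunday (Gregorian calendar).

Jan 1 advances by 2 weekdays after a leap year and by 1 after a common year.
2304: Jan 1 is Friday (leap).
2303: Thursday
2302: Wednesday
2301: Tuesday
2300: Monday
2299: Sunday
2299 begins on a Sunday

2299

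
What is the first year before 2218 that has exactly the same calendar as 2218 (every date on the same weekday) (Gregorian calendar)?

Two years share a calendar iff Jan 1 falls on the same weekday and both are leap or both are common. 2218: Jan 1 is Thursday, common year.
2217: Jan 1 Wednesday, common
2216: Jan 1 Monday, leap
2215: Jan 1 Sunday, common
2214: Jan 1 Saturday, common
2213: Jan 1 Friday, common
2212: Jan 1 Wednesday, leap
2211: Jan 1 Tuesday, common
2210: Jan 1 Monday, common
2209: Jan 1 Sunday, common
2208: Jan 1 Friday, leap
2207: Jan 1 Thursday, common
2207 matches on both conditions.

2207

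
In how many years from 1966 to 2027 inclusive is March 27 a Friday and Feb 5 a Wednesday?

2

Check each year's weekday for March 27 and Feb 5:
  1966: Sun/Sat  1967: Mon/Sun  1968: Wed/Mon  1969: Thu/Wed  1970: Fri/Thu  1971: Sat/Fri  1972: Mon/Sat  1973: Tue/Mon  1974: Wed/Tue  1975: Thu/Wed  1976: Sat/Thu  1977: Sun/Sat  1978: Mon/Sun  1979: Tue/Mon  …(34 more)…  2014: Thu/Wed  2015: Fri/Thu  2016: Sun/Fri  2017: Mon/Sun  2018: Tue/Mon  2019: Wed/Tue  2020: Fri/Wed ✓  2021: Sat/Fri  2022: Sun/Sat  2023: Mon/Sun  2024: Wed/Mon  2025: Thu/Wed  2026: Fri/Thu  2027: Sat/Fri
Both conditions hold in: 1992, 2020 — 2.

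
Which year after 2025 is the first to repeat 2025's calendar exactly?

2031

Two years share a calendar iff Jan 1 falls on the same weekday and both are leap or both are common. 2025: Jan 1 is Wednesday, common year.
2026: Jan 1 Thursday, common
2027: Jan 1 Friday, common
2028: Jan 1 Saturday, leap
2029: Jan 1 Monday, common
2030: Jan 1 Tuesday, common
2031: Jan 1 Wednesday, common
2031 matches on both conditions.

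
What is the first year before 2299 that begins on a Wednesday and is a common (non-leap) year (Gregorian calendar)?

Jan 1 advances by 2 weekdays after a leap year and by 1 after a common year.
2299: Jan 1 is Sunday.
2298: Saturday
2297: Friday
2296: Wednesday (leap)
2295: Tuesday
2294: Monday
2293: Sunday
2292: Friday (leap)
2291: Thursday
2290: Wednesday
2290 begins on a Wednesday and is a common year.

2290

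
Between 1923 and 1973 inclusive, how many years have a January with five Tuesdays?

January has 31 days; it has five Tuesdays when Tuesday falls among the first (month-length − 28) days — i.e. when January 1 is one of Tuesday/Monday/Sunday.
January 1 by year: 1923:Mon✓ 1924:Tue✓ 1925:Thu 1926:Fri 1927:Sat 1928:Sun✓ 1929:Tue✓ 1930:Wed 1931:Thu 1932:Fri 1933:Sun✓ 1934:Mon✓ 1935:Tue✓ 1936:Wed 1937:Fri …(21 more)… 1959:Thu 1960:Fri 1961:Sun✓ 1962:Mon✓ 1963:Tue✓ 1964:Wed 1965:Fri 1966:Sat 1967:Sun✓ 1968:Mon✓ 1969:Wed 1970:Thu 1971:Fri 1972:Sat 1973:Mon✓
Years with five Tuesdays: 1923, 1924, 1928, 1929, 1933, 1934, 1935, 1939, 1940, 1945, 1946, 1950, 1951, 1952, 1956, 1957, 1961, 1962, 1963, 1967, 1968, 1973 → 22.

22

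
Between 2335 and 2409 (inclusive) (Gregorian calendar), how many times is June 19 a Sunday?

Track June 19's weekday year by year (advancing +1, or +2 across a Feb 29):
  2335: Wed  2336: Fri (+2)  2337: Sat (+1)  2338: Sun (+1) ✓  2339: Mon (+1)
  2340: Wed (+2)  2341: Thu (+1)  2342: Fri (+1)  2343: Sat (+1)  2344: Mon (+2)
  2345: Tue (+1)  2346: Wed (+1)  2347: Thu (+1)  2348: Sat (+2)  … (47 more years) …
  2396: Wed (+2)  2397: Thu (+1)  2398: Fri (+1)  2399: Sat (+1)  2400: Mon (+2)
  2401: Tue (+1)  2402: Wed (+1)  2403: Thu (+1)  2404: Sat (+2)  2405: Sun (+1) ✓
  2406: Mon (+1)  2407: Tue (+1)  2408: Thu (+2)  2409: Fri (+1)
Sunday years: 2338, 2349, 2355, 2360, 2366, 2377, 2383, 2388, 2394, 2405 — 10 in total.

10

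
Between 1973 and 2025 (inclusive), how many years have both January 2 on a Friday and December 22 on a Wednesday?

Check each year's weekday for January 2 and December 22:
  1973: Tue/Sat  1974: Wed/Sun  1975: Thu/Mon  1976: Fri/Wed ✓  1977: Sun/Thu  1978: Mon/Fri  1979: Tue/Sat  1980: Wed/Mon  1981: Fri/Tue  1982: Sat/Wed  1983: Sun/Thu  1984: Mon/Sat  1985: Wed/Sun  1986: Thu/Mon  …(25 more)…  2012: Mon/Sat  2013: Wed/Sun  2014: Thu/Mon  2015: Fri/Tue  2016: Sat/Thu  2017: Mon/Fri  2018: Tue/Sat  2019: Wed/Sun  2020: Thu/Tue  2021: Sat/Wed  2022: Sun/Thu  2023: Mon/Fri  2024: Tue/Sun  2025: Thu/Mon
Both conditions hold in: 1976, 2004 — 2.

2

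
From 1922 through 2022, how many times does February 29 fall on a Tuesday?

3

Leap years in 1922–2022: 25 of them.
Feb 29 weekday advances by 5 (mod 7) from one leap year to the next four years later (or differs when a century non-leap intervenes).
Leap-day weekdays: 1924:Fri 1928:Wed 1932:Mon 1936:Sat 1940:Thu 1944:Tue✓ 1948:Sun 1952:Fri 1956:Wed 1960:Mon 1964:Sat 1968:Thu 1972:Tue✓ 1976:Sun 1980:Fri 1984:Wed 1988:Mon 1992:Sat 1996:Thu 2000:Tue✓ 2004:Sun 2008:Fri 2012:Wed 2016:Mon 2020:Sat
Tuesday: 1944, 1972, 2000 → 3.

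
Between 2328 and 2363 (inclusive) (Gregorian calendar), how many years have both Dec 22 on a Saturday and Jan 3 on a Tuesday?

Check each year's weekday for Dec 22 and Jan 3:
  2328: Sat/Tue ✓  2329: Sun/Thu  2330: Mon/Fri  2331: Tue/Sat  2332: Thu/Sun  2333: Fri/Tue  2334: Sat/Wed  2335: Sun/Thu  2336: Tue/Fri  2337: Wed/Sun  2338: Thu/Mon  2339: Fri/Tue  2340: Sun/Wed  2341: Mon/Fri  …(8 more)…  2350: Fri/Tue  2351: Sat/Wed  2352: Mon/Thu  2353: Tue/Sat  2354: Wed/Sun  2355: Thu/Mon  2356: Sat/Tue ✓  2357: Sun/Thu  2358: Mon/Fri  2359: Tue/Sat  2360: Thu/Sun  2361: Fri/Tue  2362: Sat/Wed  2363: Sun/Thu
Both conditions hold in: 2328, 2356 — 2.

2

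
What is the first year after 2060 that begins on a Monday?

2063

Jan 1 advances by 2 weekdays after a leap year and by 1 after a common year.
2060: Jan 1 is Thursday (leap).
2061: Saturday
2062: Sunday
2063: Monday
2063 begins on a Monday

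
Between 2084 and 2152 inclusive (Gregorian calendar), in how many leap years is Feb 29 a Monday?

Leap years in 2084–2152: 17 of them.
Feb 29 weekday advances by 5 (mod 7) from one leap year to the next four years later (or differs when a century non-leap intervenes).
Leap-day weekdays: 2084:Tue 2088:Sun 2092:Fri 2096:Wed 2104:Fri 2108:Wed 2112:Mon✓ 2116:Sat 2120:Thu 2124:Tue 2128:Sun 2132:Fri 2136:Wed 2140:Mon✓ 2144:Sat 2148:Thu 2152:Tue
Monday: 2112, 2140 → 2.

2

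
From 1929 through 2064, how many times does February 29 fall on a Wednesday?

Leap years in 1929–2064: 34 of them.
Feb 29 weekday advances by 5 (mod 7) from one leap year to the next four years later (or differs when a century non-leap intervenes).
Leap-day weekdays: 1932:Mon 1936:Sat 1940:Thu 1944:Tue 1948:Sun 1952:Fri 1956:Wed✓ 1960:Mon 1964:Sat 1968:Thu 1972:Tue 1976:Sun 1980:Fri …(8 more)… 2016:Mon 2020:Sat 2024:Thu 2028:Tue 2032:Sun 2036:Fri 2040:Wed✓ 2044:Mon 2048:Sat 2052:Thu 2056:Tue 2060:Sun 2064:Fri
Wednesday: 1956, 1984, 2012, 2040 → 4.

4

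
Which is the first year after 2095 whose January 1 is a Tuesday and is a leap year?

2104

Jan 1 advances by 2 weekdays after a leap year and by 1 after a common year.
2095: Jan 1 is Saturday.
2096: Sunday (leap)
2097: Tuesday
2098: Wednesday
2099: Thursday
2100: Friday
2101: Saturday
2102: Sunday
2103: Monday
2104: Tuesday (leap)
2104 begins on a Tuesday and is a leap year.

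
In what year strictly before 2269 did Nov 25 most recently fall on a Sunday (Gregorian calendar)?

2266

From one year to the next, a fixed date's weekday advances by 1, or by 2 when a Feb 29 lies between the two dates.
2269: November 25 is Thursday.
2268: Wednesday (−1)
2267: Monday (−2)
2266: Sunday (−1)
Nov 25 falls on a Sunday in 2266.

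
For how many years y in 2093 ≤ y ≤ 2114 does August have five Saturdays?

9

August has 31 days; it has five Saturdays when Saturday falls among the first (month-length − 28) days — i.e. when August 1 is one of Saturday/Friday/Thursday.
August 1 by year: 2093:Sat✓ 2094:Sun 2095:Mon 2096:Wed 2097:Thu✓ 2098:Fri✓ 2099:Sat✓ 2100:Sun 2101:Mon 2102:Tue 2103:Wed 2104:Fri✓ 2105:Sat✓ 2106:Sun 2107:Mon 2108:Wed 2109:Thu✓ 2110:Fri✓ 2111:Sat✓ 2112:Mon 2113:Tue 2114:Wed
Years with five Saturdays: 2093, 2097, 2098, 2099, 2104, 2105, 2109, 2110, 2111 → 9.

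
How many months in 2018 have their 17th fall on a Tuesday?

2

Check the 17th of each month of 2018: Jan 17: Wed, Feb 17: Sat, Mar 17: Sat, Apr 17: Tue, May 17: Thu, Jun 17: Sun, Jul 17: Tue, Aug 17: Fri, Sep 17: Mon, Oct 17: Wed, Nov 17: Sat, Dec 17: Mon.
Tuesday occurs in April, July — 2 months.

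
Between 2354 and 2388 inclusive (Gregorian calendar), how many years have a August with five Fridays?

August has 31 days; it has five Fridays when Friday falls among the first (month-length − 28) days — i.e. when August 1 is one of Friday/Thursday/Wednesday.
August 1 by year: 2354:Sun 2355:Mon 2356:Wed✓ 2357:Thu✓ 2358:Fri✓ 2359:Sat 2360:Mon 2361:Tue 2362:Wed✓ 2363:Thu✓ 2364:Sat 2365:Sun 2366:Mon 2367:Tue 2368:Thu✓ …(5 more)… 2374:Thu✓ 2375:Fri✓ 2376:Sun 2377:Mon 2378:Tue 2379:Wed✓ 2380:Fri✓ 2381:Sat 2382:Sun 2383:Mon 2384:Wed✓ 2385:Thu✓ 2386:Fri✓ 2387:Sat 2388:Mon
Years with five Fridays: 2356, 2357, 2358, 2362, 2363, 2368, 2369, 2373, 2374, 2375, 2379, 2380, 2384, 2385, 2386 → 15.

15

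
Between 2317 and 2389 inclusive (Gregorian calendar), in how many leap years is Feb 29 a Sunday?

Leap years in 2317–2389: 18 of them.
Feb 29 weekday advances by 5 (mod 7) from one leap year to the next four years later (or differs when a century non-leap intervenes).
Leap-day weekdays: 2320:Sun✓ 2324:Fri 2328:Wed 2332:Mon 2336:Sat 2340:Thu 2344:Tue 2348:Sun✓ 2352:Fri 2356:Wed 2360:Mon 2364:Sat 2368:Thu 2372:Tue 2376:Sun✓ 2380:Fri 2384:Wed 2388:Mon
Sunday: 2320, 2348, 2376 → 3.

3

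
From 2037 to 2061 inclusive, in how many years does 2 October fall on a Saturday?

Track 2 October's weekday year by year (advancing +1, or +2 across a Feb 29):
  2037: Fri  2038: Sat (+1) ✓  2039: Sun (+1)  2040: Tue (+2)  2041: Wed (+1)
  2042: Thu (+1)  2043: Fri (+1)  2044: Sun (+2)  2045: Mon (+1)  2046: Tue (+1)
  2047: Wed (+1)  2048: Fri (+2)  2049: Sat (+1) ✓  2050: Sun (+1)  2051: Mon (+1)
  2052: Wed (+2)  2053: Thu (+1)  2054: Fri (+1)  2055: Sat (+1) ✓  2056: Mon (+2)
  2057: Tue (+1)  2058: Wed (+1)  2059: Thu (+1)  2060: Sat (+2) ✓  2061: Sun (+1)
Saturday years: 2038, 2049, 2055, 2060 — 4 in total.

4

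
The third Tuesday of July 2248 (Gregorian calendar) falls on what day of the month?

July 1, 2248 is a Saturday, so the first Tuesday is the 4th.
The third Tuesday is 4 + 14 = 18.

18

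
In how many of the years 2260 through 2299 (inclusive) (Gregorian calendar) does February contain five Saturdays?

February has 28 days (29 in leap years); it has five Saturdays when Saturday falls among the first (month-length − 28) days — i.e. when February 1 is Saturday in a leap year (never in a common year).
February 1 by year: 2260:Wed 2261:Fri 2262:Sat 2263:Sun 2264:Mon 2265:Wed 2266:Thu 2267:Fri 2268:Sat✓ 2269:Mon 2270:Tue 2271:Wed 2272:Thu 2273:Sat 2274:Sun …(10 more)… 2285:Sun 2286:Mon 2287:Tue 2288:Wed 2289:Fri 2290:Sat 2291:Sun 2292:Mon 2293:Wed 2294:Thu 2295:Fri 2296:Sat✓ 2297:Mon 2298:Tue 2299:Wed
Years with five Saturdays: 2268, 2296 → 2.

2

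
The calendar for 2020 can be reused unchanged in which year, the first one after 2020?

2048

Two years share a calendar iff Jan 1 falls on the same weekday and both are leap or both are common. 2020: Jan 1 is Wednesday, leap year.
2021: Jan 1 Friday, common
2022: Jan 1 Saturday, common
2023: Jan 1 Sunday, common
2024: Jan 1 Monday, leap
2025: Jan 1 Wednesday, common
2026: Jan 1 Thursday, common
2027: Jan 1 Friday, common
2028: Jan 1 Saturday, leap
2029: Jan 1 Monday, common
2030: Jan 1 Tuesday, common
2031: Jan 1 Wednesday, common
2032: Jan 1 Thursday, leap
2033: Jan 1 Saturday, common
2034: Jan 1 Sunday, common
2035: Jan 1 Monday, common
2036: Jan 1 Tuesday, leap
2037: Jan 1 Thursday, common
2038: Jan 1 Friday, common
2039: Jan 1 Saturday, common
2040: Jan 1 Sunday, leap
2041: Jan 1 Tuesday, common
2042: Jan 1 Wednesday, common
2043: Jan 1 Thursday, common
2044: Jan 1 Friday, leap
2045: Jan 1 Sunday, common
2046: Jan 1 Monday, common
2047: Jan 1 Tuesday, common
2048: Jan 1 Wednesday, leap
2048 matches on both conditions.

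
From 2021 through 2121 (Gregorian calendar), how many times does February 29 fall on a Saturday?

Leap years in 2021–2121: 24 of them.
Feb 29 weekday advances by 5 (mod 7) from one leap year to the next four years later (or differs when a century non-leap intervenes).
Leap-day weekdays: 2024:Thu 2028:Tue 2032:Sun 2036:Fri 2040:Wed 2044:Mon 2048:Sat✓ 2052:Thu 2056:Tue 2060:Sun 2064:Fri 2068:Wed 2072:Mon 2076:Sat✓ 2080:Thu 2084:Tue 2088:Sun 2092:Fri 2096:Wed 2104:Fri 2108:Wed 2112:Mon 2116:Sat✓ 2120:Thu
Saturday: 2048, 2076, 2116 → 3.

3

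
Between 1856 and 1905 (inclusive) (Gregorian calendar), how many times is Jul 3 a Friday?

Track Jul 3's weekday year by year (advancing +1, or +2 across a Feb 29):
  1856: Thu  1857: Fri (+1) ✓  1858: Sat (+1)  1859: Sun (+1)  1860: Tue (+2)
  1861: Wed (+1)  1862: Thu (+1)  1863: Fri (+1) ✓  1864: Sun (+2)  1865: Mon (+1)
  1866: Tue (+1)  1867: Wed (+1)  1868: Fri (+2) ✓  1869: Sat (+1)  … (22 more years) …
  1892: Sun (+2)  1893: Mon (+1)  1894: Tue (+1)  1895: Wed (+1)  1896: Fri (+2) ✓
  1897: Sat (+1)  1898: Sun (+1)  1899: Mon (+1)  1900: Tue (+1)  1901: Wed (+1)
  1902: Thu (+1)  1903: Fri (+1) ✓  1904: Sun (+2)  1905: Mon (+1)
Friday years: 1857, 1863, 1868, 1874, 1885, 1891, 1896, 1903 — 8 in total.

8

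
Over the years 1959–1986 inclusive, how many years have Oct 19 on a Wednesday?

Track Oct 19's weekday year by year (advancing +1, or +2 across a Feb 29):
  1959: Mon  1960: Wed (+2) ✓  1961: Thu (+1)  1962: Fri (+1)  1963: Sat (+1)
  1964: Mon (+2)  1965: Tue (+1)  1966: Wed (+1) ✓  1967: Thu (+1)  1968: Sat (+2)
  1969: Sun (+1)  1970: Mon (+1)  1971: Tue (+1)  1972: Thu (+2)  1973: Fri (+1)
  1974: Sat (+1)  1975: Sun (+1)  1976: Tue (+2)  1977: Wed (+1) ✓  1978: Thu (+1)
  1979: Fri (+1)  1980: Sun (+2)  1981: Mon (+1)  1982: Tue (+1)  1983: Wed (+1) ✓
  1984: Fri (+2)  1985: Sat (+1)  1986: Sun (+1)
Wednesday years: 1960, 1966, 1977, 1983 — 4 in total.

4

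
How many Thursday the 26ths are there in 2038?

1

Check the 26th of each month of 2038: Jan 26: Tue, Feb 26: Fri, Mar 26: Fri, Apr 26: Mon, May 26: Wed, Jun 26: Sat, Jul 26: Mon, Aug 26: Thu, Sep 26: Sun, Oct 26: Tue, Nov 26: Fri, Dec 26: Sun.
Thursday occurs in August — 1 month.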